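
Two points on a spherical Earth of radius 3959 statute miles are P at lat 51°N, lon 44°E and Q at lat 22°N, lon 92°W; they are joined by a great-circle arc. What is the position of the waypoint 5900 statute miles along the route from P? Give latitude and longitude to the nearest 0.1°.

≈ lat 32.6°N, lon 85.7°W

The haversine formula gives a central angle δ ≈ 1.700 rad (97.4°) between the endpoints. The total great-circle distance is δ·R ≈ 1.700 × 3959 ≈ 6729 mi, so the target fraction is f = 5900/6729 ≈ 0.877.
Interpolate at f ≈ 0.877 with slerp weights a = sin((1−f)δ)/sin δ ≈ 0.210, b = sin(fδ)/sin δ ≈ 1.005.
p = a·p₁ + b·p₂ ≈ (0.062, -0.840, 0.539); φ = arcsin(p_z) ≈ 32.65°, λ = atan2(p_y, p_x) ≈ -85.75°.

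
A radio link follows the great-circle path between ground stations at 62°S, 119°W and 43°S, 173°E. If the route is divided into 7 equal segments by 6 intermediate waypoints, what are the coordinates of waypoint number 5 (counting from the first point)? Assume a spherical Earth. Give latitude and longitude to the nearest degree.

From cos δ = sin φ₁ sin φ₂ + cos φ₁ cos φ₂ cos Δλ, the central angle is δ ≈ 0.751 rad (43.0°).
Interpolate at f = 5/7 with slerp weights a = sin((1−f)δ)/sin δ ≈ 0.312, b = sin(fδ)/sin δ ≈ 0.749.
p = a·p₁ + b·p₂ ≈ (-0.615, -0.061, -0.786); φ = arcsin(p_z) ≈ -51.85°, λ = atan2(p_y, p_x) ≈ -174.30°.

≈ 52°S, 174°W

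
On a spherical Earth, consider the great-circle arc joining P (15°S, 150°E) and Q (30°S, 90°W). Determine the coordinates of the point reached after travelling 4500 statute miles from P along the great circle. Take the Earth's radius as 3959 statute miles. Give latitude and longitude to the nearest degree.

≈ (41°S, 140°W)

Convert each endpoint to a unit vector on the sphere (x = cos φ cos λ, y = cos φ sin λ, z = sin φ).
The central angle between the endpoints is δ = arccos(p₁·p₂) ≈ 1.864 rad (106.8°). The total great-circle distance is δ·R ≈ 1.864 × 3959 ≈ 7379 mi, so the target fraction is f = 4500/7379 ≈ 0.610.
Interpolate at f ≈ 0.610 with slerp weights a = sin((1−f)δ)/sin δ ≈ 0.694, b = sin(fδ)/sin δ ≈ 0.948.
p = a·p₁ + b·p₂ ≈ (-0.581, -0.485, -0.654); φ = arcsin(p_z) ≈ -40.81°, λ = atan2(p_y, p_x) ≈ -140.12°.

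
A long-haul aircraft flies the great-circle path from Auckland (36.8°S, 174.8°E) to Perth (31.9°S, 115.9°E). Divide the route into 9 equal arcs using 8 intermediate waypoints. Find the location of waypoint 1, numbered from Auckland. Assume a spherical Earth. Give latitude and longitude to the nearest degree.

From cos δ = sin φ₁ sin φ₂ + cos φ₁ cos φ₂ cos Δλ, the central angle is δ ≈ 0.840 rad (48.1°).
Interpolate at f = 1/9 with slerp weights a = sin((1−f)δ)/sin δ ≈ 0.912, b = sin(fδ)/sin δ ≈ 0.125.
p = a·p₁ + b·p₂ ≈ (-0.774, 0.162, -0.612); φ = arcsin(p_z) ≈ -37.77°, λ = atan2(p_y, p_x) ≈ 168.19°.

≈ (38°S, 168°E)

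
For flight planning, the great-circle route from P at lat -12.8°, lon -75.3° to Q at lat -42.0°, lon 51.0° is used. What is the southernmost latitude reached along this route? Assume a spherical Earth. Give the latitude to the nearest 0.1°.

The great circle lies in the plane with unit normal n̂ = (p₁ × p₂)/|p₁ × p₂|.
Here n̂_z ≈ +0.609; the vertex latitude is φ_max = arccos|n̂_z| ≈ 52.5°.

≈ -52.5°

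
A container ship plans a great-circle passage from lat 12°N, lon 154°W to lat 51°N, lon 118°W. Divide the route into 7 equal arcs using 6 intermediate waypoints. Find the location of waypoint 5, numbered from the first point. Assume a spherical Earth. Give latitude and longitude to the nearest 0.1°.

Write both endpoints as unit vectors p₁, p₂ with components (cos φ cos λ, cos φ sin λ, sin φ).
The central angle between the endpoints is δ = arccos(p₁·p₂) ≈ 0.851 rad (48.7°).
Interpolate at f = 5/7 with slerp weights a = sin((1−f)δ)/sin δ ≈ 0.320, b = sin(fδ)/sin δ ≈ 0.759.
p = a·p₁ + b·p₂ ≈ (-0.506, -0.559, 0.657); φ = arcsin(p_z) ≈ 41.05°, λ = atan2(p_y, p_x) ≈ -132.13°.

≈ lat 41.1°N, lon 132.1°W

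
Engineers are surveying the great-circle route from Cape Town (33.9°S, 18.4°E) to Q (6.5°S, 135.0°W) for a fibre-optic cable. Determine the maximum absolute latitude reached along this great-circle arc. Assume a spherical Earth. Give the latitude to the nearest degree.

≈ 60°S

The great circle lies in the plane with unit normal n̂ = (p₁ × p₂)/|p₁ × p₂|.
Here n̂_z ≈ -0.500; the vertex latitude is φ_max = arccos|n̂_z| ≈ 60.0°.
Check via Clairaut: cos φ_max = |cos φ₁| · sin C = cos(33.9°)·sin(143.0°) ≈ 0.500, again giving ≈ 60.0°.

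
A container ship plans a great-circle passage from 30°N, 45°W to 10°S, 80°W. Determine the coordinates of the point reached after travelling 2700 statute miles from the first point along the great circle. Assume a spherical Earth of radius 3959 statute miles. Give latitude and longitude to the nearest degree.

≈ 0°N, 72°W

Convert each endpoint to a unit vector on the sphere (x = cos φ cos λ, y = cos φ sin λ, z = sin φ).
The central angle between the endpoints is δ = arccos(p₁·p₂) ≈ 0.912 rad (52.3°). The total great-circle distance is δ·R ≈ 0.912 × 3959 ≈ 3612 mi, so the target fraction is f = 2700/3612 ≈ 0.747.
Interpolate at f ≈ 0.747 with slerp weights a = sin((1−f)δ)/sin δ ≈ 0.289, b = sin(fδ)/sin δ ≈ 0.797.
p = a·p₁ + b·p₂ ≈ (0.313, -0.950, 0.006); φ = arcsin(p_z) ≈ 0.34°, λ = atan2(p_y, p_x) ≈ -71.75°.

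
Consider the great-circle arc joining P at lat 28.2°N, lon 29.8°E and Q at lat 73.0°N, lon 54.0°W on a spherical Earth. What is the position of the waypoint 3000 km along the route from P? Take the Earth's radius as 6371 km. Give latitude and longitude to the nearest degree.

≈ lat 53°N, lon 15°E

Write both endpoints as unit vectors p₁, p₂ with components (cos φ cos λ, cos φ sin λ, sin φ).
The central angle between the endpoints is δ = arccos(p₁·p₂) ≈ 1.070 rad (61.3°). The total great-circle distance is δ·R ≈ 1.070 × 6371 ≈ 6820 km, so the target fraction is f = 3000/6820 ≈ 0.440.
Interpolate at f ≈ 0.440 with slerp weights a = sin((1−f)δ)/sin δ ≈ 0.643, b = sin(fδ)/sin δ ≈ 0.517.
p = a·p₁ + b·p₂ ≈ (0.581, 0.159, 0.798); φ = arcsin(p_z) ≈ 52.97°, λ = atan2(p_y, p_x) ≈ 15.35°.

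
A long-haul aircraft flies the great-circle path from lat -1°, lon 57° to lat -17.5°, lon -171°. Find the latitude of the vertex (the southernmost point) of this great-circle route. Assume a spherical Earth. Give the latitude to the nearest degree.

The great circle lies in the plane with unit normal n̂ = (p₁ × p₂)/|p₁ × p₂|.
Here n̂_z ≈ +0.915; the vertex latitude is φ_max = arccos|n̂_z| ≈ 23.8°.

≈ -24°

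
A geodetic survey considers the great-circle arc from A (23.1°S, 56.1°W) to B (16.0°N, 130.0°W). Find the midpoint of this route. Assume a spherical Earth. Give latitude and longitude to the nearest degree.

From cos δ = sin φ₁ sin φ₂ + cos φ₁ cos φ₂ cos Δλ, the central angle is δ ≈ 1.433 rad (82.1°).
Interpolate at f = 1/2 with slerp weights a = sin((1−f)δ)/sin δ ≈ 0.663, b = sin(fδ)/sin δ ≈ 0.663.
p = a·p₁ + b·p₂ ≈ (-0.070, -0.995, -0.077); φ = arcsin(p_z) ≈ -4.44°, λ = atan2(p_y, p_x) ≈ -94.00°.

≈ (4°S, 94°W)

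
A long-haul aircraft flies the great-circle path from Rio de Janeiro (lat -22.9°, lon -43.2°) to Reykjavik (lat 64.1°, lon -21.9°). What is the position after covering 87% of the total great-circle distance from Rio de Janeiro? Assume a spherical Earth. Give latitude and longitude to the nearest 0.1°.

≈ lat 53.1°, lon -28.3°

From cos δ = sin φ₁ sin φ₂ + cos φ₁ cos φ₂ cos Δλ, the central angle is δ ≈ 1.546 rad (88.6°).
Interpolate at f = 0.87 with slerp weights a = sin((1−f)δ)/sin δ ≈ 0.200, b = sin(fδ)/sin δ ≈ 0.975.
p = a·p₁ + b·p₂ ≈ (0.529, -0.285, 0.799); φ = arcsin(p_z) ≈ 53.06°, λ = atan2(p_y, p_x) ≈ -28.28°.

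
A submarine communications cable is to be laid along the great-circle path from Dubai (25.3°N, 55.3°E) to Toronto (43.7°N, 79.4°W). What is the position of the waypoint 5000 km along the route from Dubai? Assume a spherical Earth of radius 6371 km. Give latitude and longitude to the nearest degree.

≈ (58°N, 11°E)

Convert each endpoint to a unit vector on the sphere (x = cos φ cos λ, y = cos φ sin λ, z = sin φ).
The central angle between the endpoints is δ = arccos(p₁·p₂) ≈ 1.736 rad (99.5°). The total great-circle distance is δ·R ≈ 1.736 × 6371 ≈ 11060 km, so the target fraction is f = 5000/11060 ≈ 0.452.
Interpolate at f ≈ 0.452 with slerp weights a = sin((1−f)δ)/sin δ ≈ 0.825, b = sin(fδ)/sin δ ≈ 0.716.
p = a·p₁ + b·p₂ ≈ (0.520, 0.104, 0.848); φ = arcsin(p_z) ≈ 57.96°, λ = atan2(p_y, p_x) ≈ 11.35°.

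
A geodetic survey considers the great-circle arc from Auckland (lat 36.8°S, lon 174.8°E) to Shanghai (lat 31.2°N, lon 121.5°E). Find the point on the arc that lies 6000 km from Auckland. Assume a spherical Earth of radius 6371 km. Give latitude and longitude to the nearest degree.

≈ lat 7°N, lon 141°E

Convert each endpoint to a unit vector on the sphere (x = cos φ cos λ, y = cos φ sin λ, z = sin φ).
The central angle between the endpoints is δ = arccos(p₁·p₂) ≈ 1.472 rad (84.3°). The total great-circle distance is δ·R ≈ 1.472 × 6371 ≈ 9376 km, so the target fraction is f = 6000/9376 ≈ 0.640.
Interpolate at f ≈ 0.640 with slerp weights a = sin((1−f)δ)/sin δ ≈ 0.508, b = sin(fδ)/sin δ ≈ 0.813.
p = a·p₁ + b·p₂ ≈ (-0.768, 0.629, 0.117); φ = arcsin(p_z) ≈ 6.70°, λ = atan2(p_y, p_x) ≈ 140.67°.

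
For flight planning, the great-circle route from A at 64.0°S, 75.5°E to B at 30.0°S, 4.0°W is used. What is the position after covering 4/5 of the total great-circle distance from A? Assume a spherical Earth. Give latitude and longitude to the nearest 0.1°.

≈ 39.9°S, 3.7°E

Convert each endpoint to a unit vector on the sphere (x = cos φ cos λ, y = cos φ sin λ, z = sin φ).
The central angle between the endpoints is δ = arccos(p₁·p₂) ≈ 1.026 rad (58.8°).
Interpolate at f = 4/5 with slerp weights a = sin((1−f)δ)/sin δ ≈ 0.238, b = sin(fδ)/sin δ ≈ 0.855.
p = a·p₁ + b·p₂ ≈ (0.765, 0.049, -0.642); φ = arcsin(p_z) ≈ -39.93°, λ = atan2(p_y, p_x) ≈ 3.70°.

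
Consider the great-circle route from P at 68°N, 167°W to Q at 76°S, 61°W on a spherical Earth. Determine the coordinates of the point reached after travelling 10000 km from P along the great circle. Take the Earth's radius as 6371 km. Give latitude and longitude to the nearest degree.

Convert each endpoint to a unit vector on the sphere (x = cos φ cos λ, y = cos φ sin λ, z = sin φ).
The central angle between the endpoints is δ = arccos(p₁·p₂) ≈ 2.751 rad (157.6°). The total great-circle distance is δ·R ≈ 2.751 × 6371 ≈ 17526 km, so the target fraction is f = 10000/17526 ≈ 0.571.
Interpolate at f ≈ 0.571 with slerp weights a = sin((1−f)δ)/sin δ ≈ 2.429, b = sin(fδ)/sin δ ≈ 2.625.
p = a·p₁ + b·p₂ ≈ (-0.579, -0.760, -0.296); φ = arcsin(p_z) ≈ -17.19°, λ = atan2(p_y, p_x) ≈ -127.27°.

≈ 17°S, 127°W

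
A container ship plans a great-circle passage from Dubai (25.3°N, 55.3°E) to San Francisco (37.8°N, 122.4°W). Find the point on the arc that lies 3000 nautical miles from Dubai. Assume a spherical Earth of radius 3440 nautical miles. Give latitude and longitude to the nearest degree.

≈ 75°N, 49°E

Write both endpoints as unit vectors p₁, p₂ with components (cos φ cos λ, cos φ sin λ, sin φ).
The central angle between the endpoints is δ = arccos(p₁·p₂) ≈ 2.040 rad (116.9°). The total great-circle distance is δ·R ≈ 2.040 × 3440 ≈ 7016 nmi, so the target fraction is f = 3000/7016 ≈ 0.428.
Interpolate at f ≈ 0.428 with slerp weights a = sin((1−f)δ)/sin δ ≈ 1.031, b = sin(fδ)/sin δ ≈ 0.858.
p = a·p₁ + b·p₂ ≈ (0.167, 0.194, 0.967); φ = arcsin(p_z) ≈ 75.17°, λ = atan2(p_y, p_x) ≈ 49.20°.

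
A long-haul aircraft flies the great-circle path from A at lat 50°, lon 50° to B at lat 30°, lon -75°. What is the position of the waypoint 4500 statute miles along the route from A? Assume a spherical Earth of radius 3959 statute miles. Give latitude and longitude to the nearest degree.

≈ lat 47°, lon -59°

Write both endpoints as unit vectors p₁, p₂ with components (cos φ cos λ, cos φ sin λ, sin φ).
The central angle between the endpoints is δ = arccos(p₁·p₂) ≈ 1.507 rad (86.3°). The total great-circle distance is δ·R ≈ 1.507 × 3959 ≈ 5966 mi, so the target fraction is f = 4500/5966 ≈ 0.754.
Interpolate at f ≈ 0.754 with slerp weights a = sin((1−f)δ)/sin δ ≈ 0.363, b = sin(fδ)/sin δ ≈ 0.909.
p = a·p₁ + b·p₂ ≈ (0.354, -0.582, 0.732); φ = arcsin(p_z) ≈ 47.09°, λ = atan2(p_y, p_x) ≈ -58.71°.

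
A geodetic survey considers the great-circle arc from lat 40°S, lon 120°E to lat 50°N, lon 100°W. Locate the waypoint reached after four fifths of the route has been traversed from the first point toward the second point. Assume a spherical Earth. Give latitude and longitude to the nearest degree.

From cos δ = sin φ₁ sin φ₂ + cos φ₁ cos φ₂ cos Δλ, the central angle is δ ≈ 2.625 rad (150.4°).
Interpolate at f = 4/5 with slerp weights a = sin((1−f)δ)/sin δ ≈ 1.015, b = sin(fδ)/sin δ ≈ 1.748.
p = a·p₁ + b·p₂ ≈ (-0.584, -0.433, 0.687); φ = arcsin(p_z) ≈ 43.36°, λ = atan2(p_y, p_x) ≈ -143.44°.

≈ lat 43°N, lon 143°W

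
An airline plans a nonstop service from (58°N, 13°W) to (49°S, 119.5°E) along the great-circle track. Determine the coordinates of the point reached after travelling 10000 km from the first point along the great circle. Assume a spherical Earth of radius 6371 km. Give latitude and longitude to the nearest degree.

From cos δ = sin φ₁ sin φ₂ + cos φ₁ cos φ₂ cos Δλ, the central angle is δ ≈ 2.636 rad (151.0°). The total great-circle distance is δ·R ≈ 2.636 × 6371 ≈ 16794 km, so the target fraction is f = 10000/16794 ≈ 0.595.
Interpolate at f ≈ 0.595 with slerp weights a = sin((1−f)δ)/sin δ ≈ 1.808, b = sin(fδ)/sin δ ≈ 2.065.
p = a·p₁ + b·p₂ ≈ (0.266, 0.964, -0.025); φ = arcsin(p_z) ≈ -1.45°, λ = atan2(p_y, p_x) ≈ 74.55°.

≈ (1°S, 75°E)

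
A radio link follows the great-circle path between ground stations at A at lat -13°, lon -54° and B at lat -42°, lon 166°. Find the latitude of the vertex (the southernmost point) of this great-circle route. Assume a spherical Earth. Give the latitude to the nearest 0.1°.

≈ -59.4°

The great circle lies in the plane with unit normal n̂ = (p₁ × p₂)/|p₁ × p₂|.
Here n̂_z ≈ -0.509; the vertex latitude is φ_max = arccos|n̂_z| ≈ 59.4°.
Check via Clairaut: cos φ_max = |cos φ₁| · sin C = cos(13.0°)·sin(148.5°) ≈ 0.509, again giving ≈ 59.4°.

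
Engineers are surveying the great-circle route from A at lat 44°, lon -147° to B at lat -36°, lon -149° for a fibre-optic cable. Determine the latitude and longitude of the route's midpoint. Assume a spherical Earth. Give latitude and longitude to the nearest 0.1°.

≈ lat 4.0°, lon -148.1°

Write both endpoints as unit vectors p₁, p₂ with components (cos φ cos λ, cos φ sin λ, sin φ).
The central angle between the endpoints is δ = arccos(p₁·p₂) ≈ 1.397 rad (80.0°).
Interpolate at f = 1/2 with slerp weights a = sin((1−f)δ)/sin δ ≈ 0.653, b = sin(fδ)/sin δ ≈ 0.653.
p = a·p₁ + b·p₂ ≈ (-0.847, -0.528, 0.070); φ = arcsin(p_z) ≈ 4.00°, λ = atan2(p_y, p_x) ≈ -148.06°.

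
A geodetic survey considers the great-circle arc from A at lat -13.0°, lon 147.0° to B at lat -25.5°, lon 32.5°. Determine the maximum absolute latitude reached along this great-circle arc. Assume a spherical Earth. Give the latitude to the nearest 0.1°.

≈ -33.8°

The great circle lies in the plane with unit normal n̂ = (p₁ × p₂)/|p₁ × p₂|.
Here n̂_z ≈ -0.831; the vertex latitude is φ_max = arccos|n̂_z| ≈ 33.8°.
Check via Clairaut: cos φ_max = |cos φ₁| · sin C = cos(13.0°)·sin(121.5°) ≈ 0.831, again giving ≈ 33.8°.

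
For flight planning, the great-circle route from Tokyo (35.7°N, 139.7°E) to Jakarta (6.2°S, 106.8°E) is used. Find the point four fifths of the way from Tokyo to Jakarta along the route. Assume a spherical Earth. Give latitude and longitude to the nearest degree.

Convert each endpoint to a unit vector on the sphere (x = cos φ cos λ, y = cos φ sin λ, z = sin φ).
The central angle between the endpoints is δ = arccos(p₁·p₂) ≈ 0.909 rad (52.1°).
Interpolate at f = 4/5 with slerp weights a = sin((1−f)δ)/sin δ ≈ 0.229, b = sin(fδ)/sin δ ≈ 0.843.
p = a·p₁ + b·p₂ ≈ (-0.384, 0.922, 0.043); φ = arcsin(p_z) ≈ 2.45°, λ = atan2(p_y, p_x) ≈ 112.61°.

≈ 2°N, 113°E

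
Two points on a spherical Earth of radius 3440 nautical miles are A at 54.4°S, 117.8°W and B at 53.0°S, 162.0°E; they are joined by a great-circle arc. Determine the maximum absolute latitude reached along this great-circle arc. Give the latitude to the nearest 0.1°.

The great circle lies in the plane with unit normal n̂ = (p₁ × p₂)/|p₁ × p₂|.
Here n̂_z ≈ -0.490; the vertex latitude is φ_max = arccos|n̂_z| ≈ 60.7°.
Check via Clairaut: cos φ_max = |cos φ₁| · sin C = cos(54.4°)·sin(122.8°) ≈ 0.490, again giving ≈ 60.7°.

≈ 60.7°S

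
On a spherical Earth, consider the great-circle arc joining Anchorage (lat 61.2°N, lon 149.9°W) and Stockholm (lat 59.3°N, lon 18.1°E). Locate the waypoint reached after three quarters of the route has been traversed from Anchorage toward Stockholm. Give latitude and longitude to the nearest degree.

≈ lat 74°N, lon 12°E

Convert each endpoint to a unit vector on the sphere (x = cos φ cos λ, y = cos φ sin λ, z = sin φ).
The central angle between the endpoints is δ = arccos(p₁·p₂) ≈ 1.032 rad (59.1°).
Interpolate at f = 3/4 with slerp weights a = sin((1−f)δ)/sin δ ≈ 0.297, b = sin(fδ)/sin δ ≈ 0.814.
p = a·p₁ + b·p₂ ≈ (0.271, 0.057, 0.961); φ = arcsin(p_z) ≈ 73.90°, λ = atan2(p_y, p_x) ≈ 11.94°.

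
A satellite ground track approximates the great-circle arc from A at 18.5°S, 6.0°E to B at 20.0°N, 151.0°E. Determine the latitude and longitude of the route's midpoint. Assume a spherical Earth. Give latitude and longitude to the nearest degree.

≈ 2°N, 78°E

Convert each endpoint to a unit vector on the sphere (x = cos φ cos λ, y = cos φ sin λ, z = sin φ).
The central angle between the endpoints is δ = arccos(p₁·p₂) ≈ 2.565 rad (147.0°).
Interpolate at f = 1/2 with slerp weights a = sin((1−f)δ)/sin δ ≈ 1.760, b = sin(fδ)/sin δ ≈ 1.760.
p = a·p₁ + b·p₂ ≈ (0.213, 0.976, 0.043); φ = arcsin(p_z) ≈ 2.49°, λ = atan2(p_y, p_x) ≈ 77.67°.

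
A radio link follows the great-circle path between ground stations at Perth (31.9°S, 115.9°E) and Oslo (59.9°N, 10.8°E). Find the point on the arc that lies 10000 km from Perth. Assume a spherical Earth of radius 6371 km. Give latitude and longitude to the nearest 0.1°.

Convert each endpoint to a unit vector on the sphere (x = cos φ cos λ, y = cos φ sin λ, z = sin φ).
The central angle between the endpoints is δ = arccos(p₁·p₂) ≈ 2.175 rad (124.6°). The total great-circle distance is δ·R ≈ 2.175 × 6371 ≈ 13857 km, so the target fraction is f = 10000/13857 ≈ 0.722.
Interpolate at f ≈ 0.722 with slerp weights a = sin((1−f)δ)/sin δ ≈ 0.691, b = sin(fδ)/sin δ ≈ 1.215.
p = a·p₁ + b·p₂ ≈ (0.342, 0.642, 0.686); φ = arcsin(p_z) ≈ 43.30°, λ = atan2(p_y, p_x) ≈ 61.95°.

≈ 43.3°N, 62.0°E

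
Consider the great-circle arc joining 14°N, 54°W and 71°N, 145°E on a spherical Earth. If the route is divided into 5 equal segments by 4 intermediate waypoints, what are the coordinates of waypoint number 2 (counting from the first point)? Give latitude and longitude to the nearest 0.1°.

≈ 51.3°N, 60.0°W

The haversine formula gives a central angle δ ≈ 1.641 rad (94.0°) between the endpoints.
Interpolate at f = 2/5 with slerp weights a = sin((1−f)δ)/sin δ ≈ 0.835, b = sin(fδ)/sin δ ≈ 0.612.
p = a·p₁ + b·p₂ ≈ (0.313, -0.541, 0.780); φ = arcsin(p_z) ≈ 51.30°, λ = atan2(p_y, p_x) ≈ -59.95°.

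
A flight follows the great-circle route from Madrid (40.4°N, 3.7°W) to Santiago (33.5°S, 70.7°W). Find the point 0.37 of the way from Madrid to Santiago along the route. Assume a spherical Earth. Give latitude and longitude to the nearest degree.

Write both endpoints as unit vectors p₁, p₂ with components (cos φ cos λ, cos φ sin λ, sin φ).
The central angle between the endpoints is δ = arccos(p₁·p₂) ≈ 1.681 rad (96.3°).
Interpolate at f = 0.37 with slerp weights a = sin((1−f)δ)/sin δ ≈ 0.877, b = sin(fδ)/sin δ ≈ 0.586.
p = a·p₁ + b·p₂ ≈ (0.828, -0.504, 0.245); φ = arcsin(p_z) ≈ 14.18°, λ = atan2(p_y, p_x) ≈ -31.34°.

≈ 14°N, 31°W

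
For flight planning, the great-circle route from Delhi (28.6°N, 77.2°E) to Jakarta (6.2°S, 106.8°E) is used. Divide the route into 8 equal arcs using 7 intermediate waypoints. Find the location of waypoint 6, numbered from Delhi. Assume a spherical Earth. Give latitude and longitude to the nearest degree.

Write both endpoints as unit vectors p₁, p₂ with components (cos φ cos λ, cos φ sin λ, sin φ).
The central angle between the endpoints is δ = arccos(p₁·p₂) ≈ 0.785 rad (45.0°).
Interpolate at f = 6/8 with slerp weights a = sin((1−f)δ)/sin δ ≈ 0.276, b = sin(fδ)/sin δ ≈ 0.786.
p = a·p₁ + b·p₂ ≈ (-0.172, 0.984, 0.047); φ = arcsin(p_z) ≈ 2.71°, λ = atan2(p_y, p_x) ≈ 99.92°.

≈ (3°N, 100°E)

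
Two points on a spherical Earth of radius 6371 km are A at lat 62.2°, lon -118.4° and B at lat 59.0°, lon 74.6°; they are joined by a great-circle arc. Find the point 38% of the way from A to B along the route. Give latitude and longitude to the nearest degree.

Convert each endpoint to a unit vector on the sphere (x = cos φ cos λ, y = cos φ sin λ, z = sin φ).
The central angle between the endpoints is δ = arccos(p₁·p₂) ≈ 1.019 rad (58.4°).
Interpolate at f = 0.38 with slerp weights a = sin((1−f)δ)/sin δ ≈ 0.694, b = sin(fδ)/sin δ ≈ 0.443.
p = a·p₁ + b·p₂ ≈ (-0.093, -0.064, 0.994); φ = arcsin(p_z) ≈ 83.50°, λ = atan2(p_y, p_x) ≈ -145.38°.

≈ lat 83°, lon -145°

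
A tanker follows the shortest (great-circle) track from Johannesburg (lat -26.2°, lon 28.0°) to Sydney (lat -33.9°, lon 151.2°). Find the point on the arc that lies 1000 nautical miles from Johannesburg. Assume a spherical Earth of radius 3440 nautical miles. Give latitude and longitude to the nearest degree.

Write both endpoints as unit vectors p₁, p₂ with components (cos φ cos λ, cos φ sin λ, sin φ).
The central angle between the endpoints is δ = arccos(p₁·p₂) ≈ 1.733 rad (99.3°). The total great-circle distance is δ·R ≈ 1.733 × 3440 ≈ 5962 nmi, so the target fraction is f = 1000/5962 ≈ 0.168.
Interpolate at f ≈ 0.168 with slerp weights a = sin((1−f)δ)/sin δ ≈ 1.005, b = sin(fδ)/sin δ ≈ 0.290.
p = a·p₁ + b·p₂ ≈ (0.585, 0.539, -0.606); φ = arcsin(p_z) ≈ -37.28°, λ = atan2(p_y, p_x) ≈ 42.68°.

≈ lat -37°, lon 43°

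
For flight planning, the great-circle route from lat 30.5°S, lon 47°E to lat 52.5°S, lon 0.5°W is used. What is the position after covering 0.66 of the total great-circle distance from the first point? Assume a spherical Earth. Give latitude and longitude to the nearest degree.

Convert each endpoint to a unit vector on the sphere (x = cos φ cos λ, y = cos φ sin λ, z = sin φ).
The central angle between the endpoints is δ = arccos(p₁·p₂) ≈ 0.712 rad (40.8°).
Interpolate at f = 0.66 with slerp weights a = sin((1−f)δ)/sin δ ≈ 0.367, b = sin(fδ)/sin δ ≈ 0.693.
p = a·p₁ + b·p₂ ≈ (0.638, 0.228, -0.736); φ = arcsin(p_z) ≈ -47.40°, λ = atan2(p_y, p_x) ≈ 19.64°.

≈ lat 47°S, lon 20°E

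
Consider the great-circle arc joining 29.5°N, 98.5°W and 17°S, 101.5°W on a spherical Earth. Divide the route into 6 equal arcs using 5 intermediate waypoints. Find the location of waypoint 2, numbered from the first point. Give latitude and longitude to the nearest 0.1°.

Write both endpoints as unit vectors p₁, p₂ with components (cos φ cos λ, cos φ sin λ, sin φ).
The central angle between the endpoints is δ = arccos(p₁·p₂) ≈ 0.813 rad (46.6°).
Interpolate at f = 2/6 with slerp weights a = sin((1−f)δ)/sin δ ≈ 0.710, b = sin(fδ)/sin δ ≈ 0.369.
p = a·p₁ + b·p₂ ≈ (-0.162, -0.957, 0.242); φ = arcsin(p_z) ≈ 14.00°, λ = atan2(p_y, p_x) ≈ -99.59°.

≈ 14.0°N, 99.6°W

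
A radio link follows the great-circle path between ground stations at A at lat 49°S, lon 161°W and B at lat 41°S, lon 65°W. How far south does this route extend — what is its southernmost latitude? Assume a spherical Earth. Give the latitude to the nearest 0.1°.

≈ 56.7°S

The great circle lies in the plane with unit normal n̂ = (p₁ × p₂)/|p₁ × p₂|.
Here n̂_z ≈ +0.549; the vertex latitude is φ_max = arccos|n̂_z| ≈ 56.7°.
Check via Clairaut: cos φ_max = |cos φ₁| · sin C = cos(49.0°)·sin(123.1°) ≈ 0.549, again giving ≈ 56.7°.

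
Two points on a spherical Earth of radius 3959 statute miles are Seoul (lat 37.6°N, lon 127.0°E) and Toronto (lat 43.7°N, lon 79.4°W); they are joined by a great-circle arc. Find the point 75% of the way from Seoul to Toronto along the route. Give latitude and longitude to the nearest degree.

The haversine formula gives a central angle δ ≈ 1.662 rad (95.3°) between the endpoints.
Interpolate at f = 0.75 with slerp weights a = sin((1−f)δ)/sin δ ≈ 0.405, b = sin(fδ)/sin δ ≈ 0.952.
p = a·p₁ + b·p₂ ≈ (-0.067, -0.420, 0.905); φ = arcsin(p_z) ≈ 64.84°, λ = atan2(p_y, p_x) ≈ -99.03°.

≈ lat 65°N, lon 99°W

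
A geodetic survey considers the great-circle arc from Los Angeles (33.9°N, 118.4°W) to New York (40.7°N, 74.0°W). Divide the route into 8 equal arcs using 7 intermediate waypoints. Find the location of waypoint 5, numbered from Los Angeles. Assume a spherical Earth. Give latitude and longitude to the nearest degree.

≈ 40°N, 92°W

From cos δ = sin φ₁ sin φ₂ + cos φ₁ cos φ₂ cos Δλ, the central angle is δ ≈ 0.621 rad (35.6°).
Interpolate at f = 5/8 with slerp weights a = sin((1−f)δ)/sin δ ≈ 0.397, b = sin(fδ)/sin δ ≈ 0.650.
p = a·p₁ + b·p₂ ≈ (-0.021, -0.764, 0.645); φ = arcsin(p_z) ≈ 40.19°, λ = atan2(p_y, p_x) ≈ -91.55°.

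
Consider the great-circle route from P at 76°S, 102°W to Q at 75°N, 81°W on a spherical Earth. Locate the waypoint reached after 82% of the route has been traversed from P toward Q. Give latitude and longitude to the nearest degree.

≈ 48°N, 88°W

Write both endpoints as unit vectors p₁, p₂ with components (cos φ cos λ, cos φ sin λ, sin φ).
The central angle between the endpoints is δ = arccos(p₁·p₂) ≈ 2.644 rad (151.5°).
Interpolate at f = 0.82 with slerp weights a = sin((1−f)δ)/sin δ ≈ 0.960, b = sin(fδ)/sin δ ≈ 1.733.
p = a·p₁ + b·p₂ ≈ (0.022, -0.670, 0.742); φ = arcsin(p_z) ≈ 47.90°, λ = atan2(p_y, p_x) ≈ -88.13°.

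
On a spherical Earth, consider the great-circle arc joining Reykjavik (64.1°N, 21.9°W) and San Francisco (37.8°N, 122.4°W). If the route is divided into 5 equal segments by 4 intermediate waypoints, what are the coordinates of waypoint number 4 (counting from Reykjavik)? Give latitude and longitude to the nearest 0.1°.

The haversine formula gives a central angle δ ≈ 1.060 rad (60.8°) between the endpoints.
Interpolate at f = 4/5 with slerp weights a = sin((1−f)δ)/sin δ ≈ 0.241, b = sin(fδ)/sin δ ≈ 0.860.
p = a·p₁ + b·p₂ ≈ (-0.266, -0.613, 0.744); φ = arcsin(p_z) ≈ 48.07°, λ = atan2(p_y, p_x) ≈ -113.48°.

≈ 48.1°N, 113.5°W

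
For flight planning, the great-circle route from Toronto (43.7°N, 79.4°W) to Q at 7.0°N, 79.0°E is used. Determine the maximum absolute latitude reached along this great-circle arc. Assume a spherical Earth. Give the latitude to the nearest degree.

The great circle lies in the plane with unit normal n̂ = (p₁ × p₂)/|p₁ × p₂|.
Here n̂_z ≈ +0.325; the vertex latitude is φ_max = arccos|n̂_z| ≈ 71.0°.
Check via Clairaut: cos φ_max = |cos φ₁| · sin C = cos(43.7°)·sin(26.7°) ≈ 0.325, again giving ≈ 71.0°.

≈ 71°N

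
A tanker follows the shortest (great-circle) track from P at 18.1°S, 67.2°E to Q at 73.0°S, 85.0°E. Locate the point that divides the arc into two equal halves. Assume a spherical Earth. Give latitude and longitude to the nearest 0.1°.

≈ 45.8°S, 71.4°E

Convert each endpoint to a unit vector on the sphere (x = cos φ cos λ, y = cos φ sin λ, z = sin φ).
The central angle between the endpoints is δ = arccos(p₁·p₂) ≈ 0.974 rad (55.8°).
Interpolate at f = 1/2 with slerp weights a = sin((1−f)δ)/sin δ ≈ 0.566, b = sin(fδ)/sin δ ≈ 0.566.
p = a·p₁ + b·p₂ ≈ (0.223, 0.661, -0.717); φ = arcsin(p_z) ≈ -45.80°, λ = atan2(p_y, p_x) ≈ 71.36°.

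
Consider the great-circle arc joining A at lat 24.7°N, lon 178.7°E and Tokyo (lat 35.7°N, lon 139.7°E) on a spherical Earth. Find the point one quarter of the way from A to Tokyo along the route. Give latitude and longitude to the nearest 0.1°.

Convert each endpoint to a unit vector on the sphere (x = cos φ cos λ, y = cos φ sin λ, z = sin φ).
The central angle between the endpoints is δ = arccos(p₁·p₂) ≈ 0.614 rad (35.2°).
Interpolate at f = 1/4 with slerp weights a = sin((1−f)δ)/sin δ ≈ 0.771, b = sin(fδ)/sin δ ≈ 0.265.
p = a·p₁ + b·p₂ ≈ (-0.865, 0.155, 0.477); φ = arcsin(p_z) ≈ 28.50°, λ = atan2(p_y, p_x) ≈ 169.82°.

≈ lat 28.5°N, lon 169.8°E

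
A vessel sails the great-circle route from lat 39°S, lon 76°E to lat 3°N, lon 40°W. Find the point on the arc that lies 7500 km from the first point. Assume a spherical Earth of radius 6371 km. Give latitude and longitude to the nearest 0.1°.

≈ lat 25.0°S, lon 4.4°W

Write both endpoints as unit vectors p₁, p₂ with components (cos φ cos λ, cos φ sin λ, sin φ).
The central angle between the endpoints is δ = arccos(p₁·p₂) ≈ 1.953 rad (111.9°). The total great-circle distance is δ·R ≈ 1.953 × 6371 ≈ 12444 km, so the target fraction is f = 7500/12444 ≈ 0.603.
Interpolate at f ≈ 0.603 with slerp weights a = sin((1−f)δ)/sin δ ≈ 0.755, b = sin(fδ)/sin δ ≈ 0.995.
p = a·p₁ + b·p₂ ≈ (0.903, -0.070, -0.423); φ = arcsin(p_z) ≈ -25.02°, λ = atan2(p_y, p_x) ≈ -4.41°.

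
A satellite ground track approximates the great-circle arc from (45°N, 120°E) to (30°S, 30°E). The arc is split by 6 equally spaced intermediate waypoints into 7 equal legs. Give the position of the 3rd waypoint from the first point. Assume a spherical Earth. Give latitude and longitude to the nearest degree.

≈ (16°N, 75°E)

Convert each endpoint to a unit vector on the sphere (x = cos φ cos λ, y = cos φ sin λ, z = sin φ).
The central angle between the endpoints is δ = arccos(p₁·p₂) ≈ 1.932 rad (110.7°).
Interpolate at f = 3/7 with slerp weights a = sin((1−f)δ)/sin δ ≈ 0.955, b = sin(fδ)/sin δ ≈ 0.787.
p = a·p₁ + b·p₂ ≈ (0.253, 0.926, 0.281); φ = arcsin(p_z) ≈ 16.34°, λ = atan2(p_y, p_x) ≈ 74.71°.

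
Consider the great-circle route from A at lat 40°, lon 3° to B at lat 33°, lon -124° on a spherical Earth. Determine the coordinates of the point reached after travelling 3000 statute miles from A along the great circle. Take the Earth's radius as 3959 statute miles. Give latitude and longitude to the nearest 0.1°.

Convert each endpoint to a unit vector on the sphere (x = cos φ cos λ, y = cos φ sin λ, z = sin φ).
The central angle between the endpoints is δ = arccos(p₁·p₂) ≈ 1.607 rad (92.1°). The total great-circle distance is δ·R ≈ 1.607 × 3959 ≈ 6364 mi, so the target fraction is f = 3000/6364 ≈ 0.471.
Interpolate at f ≈ 0.471 with slerp weights a = sin((1−f)δ)/sin δ ≈ 0.752, b = sin(fδ)/sin δ ≈ 0.688.
p = a·p₁ + b·p₂ ≈ (0.252, -0.448, 0.858); φ = arcsin(p_z) ≈ 59.05°, λ = atan2(p_y, p_x) ≈ -60.61°.

≈ lat 59.1°, lon -60.6°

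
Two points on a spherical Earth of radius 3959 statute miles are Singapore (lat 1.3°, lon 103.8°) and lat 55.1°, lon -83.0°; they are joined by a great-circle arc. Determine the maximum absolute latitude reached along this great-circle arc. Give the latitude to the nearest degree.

The great circle lies in the plane with unit normal n̂ = (p₁ × p₂)/|p₁ × p₂|.
Here n̂_z ≈ +0.081; the vertex latitude is φ_max = arccos|n̂_z| ≈ 85.4°.
Check via Clairaut: cos φ_max = |cos φ₁| · sin C = cos(1.3°)·sin(4.7°) ≈ 0.081, again giving ≈ 85.4°.

≈ 85°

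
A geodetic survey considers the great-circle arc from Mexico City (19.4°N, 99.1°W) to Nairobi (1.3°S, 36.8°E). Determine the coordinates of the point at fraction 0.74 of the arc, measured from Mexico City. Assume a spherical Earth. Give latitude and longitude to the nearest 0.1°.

Write both endpoints as unit vectors p₁, p₂ with components (cos φ cos λ, cos φ sin λ, sin φ).
The central angle between the endpoints is δ = arccos(p₁·p₂) ≈ 2.325 rad (133.2°).
Interpolate at f = 0.74 with slerp weights a = sin((1−f)δ)/sin δ ≈ 0.780, b = sin(fδ)/sin δ ≈ 1.357.
p = a·p₁ + b·p₂ ≈ (0.970, 0.086, 0.228); φ = arcsin(p_z) ≈ 13.19°, λ = atan2(p_y, p_x) ≈ 5.08°.

≈ (13.2°N, 5.1°E)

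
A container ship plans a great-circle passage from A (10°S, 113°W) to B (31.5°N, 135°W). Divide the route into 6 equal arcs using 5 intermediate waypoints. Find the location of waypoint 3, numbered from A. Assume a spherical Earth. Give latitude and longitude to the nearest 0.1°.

≈ (10.9°N, 123.2°W)

Convert each endpoint to a unit vector on the sphere (x = cos φ cos λ, y = cos φ sin λ, z = sin φ).
The central angle between the endpoints is δ = arccos(p₁·p₂) ≈ 0.812 rad (46.5°).
Interpolate at f = 3/6 with slerp weights a = sin((1−f)δ)/sin δ ≈ 0.544, b = sin(fδ)/sin δ ≈ 0.544.
p = a·p₁ + b·p₂ ≈ (-0.538, -0.822, 0.190); φ = arcsin(p_z) ≈ 10.95°, λ = atan2(p_y, p_x) ≈ -123.20°.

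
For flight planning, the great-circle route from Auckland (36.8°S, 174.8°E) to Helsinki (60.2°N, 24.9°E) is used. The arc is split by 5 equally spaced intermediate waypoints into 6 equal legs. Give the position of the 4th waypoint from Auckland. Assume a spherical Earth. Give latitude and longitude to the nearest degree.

≈ 52°N, 122°E

Convert each endpoint to a unit vector on the sphere (x = cos φ cos λ, y = cos φ sin λ, z = sin φ).
The central angle between the endpoints is δ = arccos(p₁·p₂) ≈ 2.614 rad (149.8°).
Interpolate at f = 4/6 with slerp weights a = sin((1−f)δ)/sin δ ≈ 1.520, b = sin(fδ)/sin δ ≈ 1.957.
p = a·p₁ + b·p₂ ≈ (-0.330, 0.520, 0.788); φ = arcsin(p_z) ≈ 51.99°, λ = atan2(p_y, p_x) ≈ 122.40°.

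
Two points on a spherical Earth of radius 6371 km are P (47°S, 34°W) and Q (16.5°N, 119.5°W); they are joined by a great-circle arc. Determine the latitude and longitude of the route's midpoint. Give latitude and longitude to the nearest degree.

≈ (20°S, 86°W)

Write both endpoints as unit vectors p₁, p₂ with components (cos φ cos λ, cos φ sin λ, sin φ).
The central angle between the endpoints is δ = arccos(p₁·p₂) ≈ 1.728 rad (99.0°).
Interpolate at f = 1/2 with slerp weights a = sin((1−f)δ)/sin δ ≈ 0.770, b = sin(fδ)/sin δ ≈ 0.770.
p = a·p₁ + b·p₂ ≈ (0.072, -0.936, -0.344); φ = arcsin(p_z) ≈ -20.14°, λ = atan2(p_y, p_x) ≈ -85.61°.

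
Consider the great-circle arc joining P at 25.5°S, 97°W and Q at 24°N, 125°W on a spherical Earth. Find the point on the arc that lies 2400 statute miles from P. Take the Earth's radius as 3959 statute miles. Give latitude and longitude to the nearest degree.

≈ 5°N, 114°W

Convert each endpoint to a unit vector on the sphere (x = cos φ cos λ, y = cos φ sin λ, z = sin φ).
The central angle between the endpoints is δ = arccos(p₁·p₂) ≈ 0.985 rad (56.4°). The total great-circle distance is δ·R ≈ 0.985 × 3959 ≈ 3899 mi, so the target fraction is f = 2400/3899 ≈ 0.615.
Interpolate at f ≈ 0.615 with slerp weights a = sin((1−f)δ)/sin δ ≈ 0.444, b = sin(fδ)/sin δ ≈ 0.684.
p = a·p₁ + b·p₂ ≈ (-0.407, -0.909, 0.087); φ = arcsin(p_z) ≈ 5.00°, λ = atan2(p_y, p_x) ≈ -114.12°.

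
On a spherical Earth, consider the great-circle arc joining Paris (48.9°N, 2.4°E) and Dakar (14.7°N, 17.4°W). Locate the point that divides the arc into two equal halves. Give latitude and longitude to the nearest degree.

From cos δ = sin φ₁ sin φ₂ + cos φ₁ cos φ₂ cos Δλ, the central angle is δ ≈ 0.661 rad (37.9°).
Interpolate at f = 1/2 with slerp weights a = sin((1−f)δ)/sin δ ≈ 0.529, b = sin(fδ)/sin δ ≈ 0.529.
p = a·p₁ + b·p₂ ≈ (0.835, -0.138, 0.532); φ = arcsin(p_z) ≈ 32.17°, λ = atan2(p_y, p_x) ≈ -9.41°.

≈ 32°N, 9°W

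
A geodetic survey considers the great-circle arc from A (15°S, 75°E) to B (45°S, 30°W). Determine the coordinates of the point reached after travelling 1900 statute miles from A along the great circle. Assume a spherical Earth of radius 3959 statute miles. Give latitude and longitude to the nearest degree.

≈ (34°S, 53°E)

Convert each endpoint to a unit vector on the sphere (x = cos φ cos λ, y = cos φ sin λ, z = sin φ).
The central angle between the endpoints is δ = arccos(p₁·p₂) ≈ 1.565 rad (89.6°). The total great-circle distance is δ·R ≈ 1.565 × 3959 ≈ 6194 mi, so the target fraction is f = 1900/6194 ≈ 0.307.
Interpolate at f ≈ 0.307 with slerp weights a = sin((1−f)δ)/sin δ ≈ 0.884, b = sin(fδ)/sin δ ≈ 0.462.
p = a·p₁ + b·p₂ ≈ (0.504, 0.662, -0.555); φ = arcsin(p_z) ≈ -33.73°, λ = atan2(p_y, p_x) ≈ 52.72°.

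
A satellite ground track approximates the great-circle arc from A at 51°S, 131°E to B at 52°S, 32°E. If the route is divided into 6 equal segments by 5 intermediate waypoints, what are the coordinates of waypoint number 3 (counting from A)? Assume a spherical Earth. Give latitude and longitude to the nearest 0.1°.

The haversine formula gives a central angle δ ≈ 0.986 rad (56.5°) between the endpoints.
Interpolate at f = 3/6 with slerp weights a = sin((1−f)δ)/sin δ ≈ 0.568, b = sin(fδ)/sin δ ≈ 0.568.
p = a·p₁ + b·p₂ ≈ (0.062, 0.455, -0.888); φ = arcsin(p_z) ≈ -62.68°, λ = atan2(p_y, p_x) ≈ 82.24°.

≈ 62.7°S, 82.2°E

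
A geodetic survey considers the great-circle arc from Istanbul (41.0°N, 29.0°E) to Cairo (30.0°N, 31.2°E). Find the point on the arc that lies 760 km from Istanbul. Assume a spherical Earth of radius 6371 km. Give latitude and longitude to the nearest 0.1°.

≈ (34.3°N, 30.4°E)

Convert each endpoint to a unit vector on the sphere (x = cos φ cos λ, y = cos φ sin λ, z = sin φ).
The central angle between the endpoints is δ = arccos(p₁·p₂) ≈ 0.194 rad (11.1°). The total great-circle distance is δ·R ≈ 0.194 × 6371 ≈ 1239 km, so the target fraction is f = 760/1239 ≈ 0.613.
Interpolate at f ≈ 0.613 with slerp weights a = sin((1−f)δ)/sin δ ≈ 0.389, b = sin(fδ)/sin δ ≈ 0.616.
p = a·p₁ + b·p₂ ≈ (0.713, 0.418, 0.563); φ = arcsin(p_z) ≈ 34.26°, λ = atan2(p_y, p_x) ≈ 30.42°.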